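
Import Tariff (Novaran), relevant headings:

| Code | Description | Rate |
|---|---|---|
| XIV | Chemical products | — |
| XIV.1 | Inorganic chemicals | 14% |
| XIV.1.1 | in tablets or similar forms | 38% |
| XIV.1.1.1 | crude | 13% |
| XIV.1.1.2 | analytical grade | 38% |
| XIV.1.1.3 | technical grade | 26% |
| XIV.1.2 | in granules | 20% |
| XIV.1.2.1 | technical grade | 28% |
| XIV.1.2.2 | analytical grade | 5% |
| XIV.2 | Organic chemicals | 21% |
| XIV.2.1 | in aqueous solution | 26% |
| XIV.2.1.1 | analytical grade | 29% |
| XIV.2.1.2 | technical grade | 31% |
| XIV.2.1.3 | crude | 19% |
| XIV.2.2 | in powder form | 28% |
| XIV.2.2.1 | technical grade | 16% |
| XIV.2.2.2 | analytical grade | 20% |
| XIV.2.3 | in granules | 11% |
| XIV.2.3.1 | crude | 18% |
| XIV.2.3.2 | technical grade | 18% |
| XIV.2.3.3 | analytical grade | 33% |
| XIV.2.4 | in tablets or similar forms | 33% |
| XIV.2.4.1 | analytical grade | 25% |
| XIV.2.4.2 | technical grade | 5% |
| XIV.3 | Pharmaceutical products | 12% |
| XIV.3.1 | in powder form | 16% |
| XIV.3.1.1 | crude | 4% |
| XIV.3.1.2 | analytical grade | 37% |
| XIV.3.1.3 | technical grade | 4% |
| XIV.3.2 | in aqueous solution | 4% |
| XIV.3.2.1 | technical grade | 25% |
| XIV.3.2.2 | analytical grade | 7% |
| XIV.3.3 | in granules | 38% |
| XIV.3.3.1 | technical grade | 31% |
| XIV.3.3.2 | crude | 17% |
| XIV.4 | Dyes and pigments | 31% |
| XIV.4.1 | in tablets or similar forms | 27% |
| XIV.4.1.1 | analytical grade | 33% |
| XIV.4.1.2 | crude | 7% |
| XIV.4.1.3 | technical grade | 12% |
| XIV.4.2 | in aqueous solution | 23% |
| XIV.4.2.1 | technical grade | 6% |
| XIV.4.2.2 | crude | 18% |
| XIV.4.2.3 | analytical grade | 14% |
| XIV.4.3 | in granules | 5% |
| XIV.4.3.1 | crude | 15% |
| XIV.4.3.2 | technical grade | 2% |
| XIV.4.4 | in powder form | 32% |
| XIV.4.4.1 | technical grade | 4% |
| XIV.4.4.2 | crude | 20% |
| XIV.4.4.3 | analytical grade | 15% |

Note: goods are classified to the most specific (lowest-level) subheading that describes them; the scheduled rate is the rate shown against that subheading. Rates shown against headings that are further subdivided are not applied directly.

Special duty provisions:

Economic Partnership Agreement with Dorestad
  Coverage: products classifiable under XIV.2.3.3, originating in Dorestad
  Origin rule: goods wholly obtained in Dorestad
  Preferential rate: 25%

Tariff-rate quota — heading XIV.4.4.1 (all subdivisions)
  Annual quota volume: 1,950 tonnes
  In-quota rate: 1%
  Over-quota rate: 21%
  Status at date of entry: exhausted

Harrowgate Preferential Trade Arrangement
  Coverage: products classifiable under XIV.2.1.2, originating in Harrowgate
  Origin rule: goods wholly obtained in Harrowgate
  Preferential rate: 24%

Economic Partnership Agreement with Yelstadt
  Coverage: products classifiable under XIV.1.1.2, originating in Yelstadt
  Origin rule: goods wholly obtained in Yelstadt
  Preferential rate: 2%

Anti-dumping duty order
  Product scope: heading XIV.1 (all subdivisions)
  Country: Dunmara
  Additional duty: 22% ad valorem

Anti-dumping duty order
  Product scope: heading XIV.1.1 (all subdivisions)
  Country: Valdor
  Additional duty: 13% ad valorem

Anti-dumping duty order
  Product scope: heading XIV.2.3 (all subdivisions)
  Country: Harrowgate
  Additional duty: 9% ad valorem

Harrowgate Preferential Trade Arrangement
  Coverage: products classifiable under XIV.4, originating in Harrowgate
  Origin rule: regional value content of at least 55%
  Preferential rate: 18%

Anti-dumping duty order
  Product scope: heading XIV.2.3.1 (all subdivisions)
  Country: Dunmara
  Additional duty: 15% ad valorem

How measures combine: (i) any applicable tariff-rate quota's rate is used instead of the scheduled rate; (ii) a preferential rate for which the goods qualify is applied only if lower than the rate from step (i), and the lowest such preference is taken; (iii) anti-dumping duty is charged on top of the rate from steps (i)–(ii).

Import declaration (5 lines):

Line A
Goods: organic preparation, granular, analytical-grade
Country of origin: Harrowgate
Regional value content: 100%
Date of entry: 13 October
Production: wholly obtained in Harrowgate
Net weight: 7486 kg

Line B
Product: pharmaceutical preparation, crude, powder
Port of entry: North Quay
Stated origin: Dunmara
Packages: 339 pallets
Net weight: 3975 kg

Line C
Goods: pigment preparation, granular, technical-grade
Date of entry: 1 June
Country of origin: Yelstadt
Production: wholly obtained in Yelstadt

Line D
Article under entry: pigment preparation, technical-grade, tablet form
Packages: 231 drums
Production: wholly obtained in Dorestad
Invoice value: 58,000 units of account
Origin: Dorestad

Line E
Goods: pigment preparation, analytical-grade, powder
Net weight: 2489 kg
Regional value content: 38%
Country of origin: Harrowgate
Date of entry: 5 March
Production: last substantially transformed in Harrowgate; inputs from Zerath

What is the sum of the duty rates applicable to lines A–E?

75%

Line A: organic → XIV.2; granular → XIV.2.3; analytical-grade → XIV.2.3.3. Scheduled 33%. Harrowgate agreement on XIV.2.1.2: XIV.2.3.3 not covered; Harrowgate agreement on XIV.4: XIV.2.3.3 not covered; anti-dumping (Harrowgate, XIV.2.3): +9%; total 33% + 9% = 42%. → 42%.
Line B: pharmaceutical → XIV.3; powder → XIV.3.1; crude → XIV.3.1.1. Scheduled 4%. No special measure applies. → 4%.
Line C: pigment → XIV.4; granular → XIV.4.3; technical-grade → XIV.4.3.2. Scheduled 2%. Yelstadt agreement on XIV.1.1.2: XIV.4.3.2 not covered. → 2%.
Line D: pigment → XIV.4; tablet form → XIV.4.1; technical-grade → XIV.4.1.3. Scheduled 12%. Dorestad agreement on XIV.2.3.3: XIV.4.1.3 not covered. → 12%.
Line E: pigment → XIV.4; powder → XIV.4.4; analytical-grade → XIV.4.4.3. Scheduled 15%. Harrowgate agreement on XIV.2.1.2: XIV.4.4.3 not covered; Harrowgate agreement on XIV.4: RVC < 55%. → 15%.
Sum: 42% + 4% + 2% + 12% + 15% = 75%.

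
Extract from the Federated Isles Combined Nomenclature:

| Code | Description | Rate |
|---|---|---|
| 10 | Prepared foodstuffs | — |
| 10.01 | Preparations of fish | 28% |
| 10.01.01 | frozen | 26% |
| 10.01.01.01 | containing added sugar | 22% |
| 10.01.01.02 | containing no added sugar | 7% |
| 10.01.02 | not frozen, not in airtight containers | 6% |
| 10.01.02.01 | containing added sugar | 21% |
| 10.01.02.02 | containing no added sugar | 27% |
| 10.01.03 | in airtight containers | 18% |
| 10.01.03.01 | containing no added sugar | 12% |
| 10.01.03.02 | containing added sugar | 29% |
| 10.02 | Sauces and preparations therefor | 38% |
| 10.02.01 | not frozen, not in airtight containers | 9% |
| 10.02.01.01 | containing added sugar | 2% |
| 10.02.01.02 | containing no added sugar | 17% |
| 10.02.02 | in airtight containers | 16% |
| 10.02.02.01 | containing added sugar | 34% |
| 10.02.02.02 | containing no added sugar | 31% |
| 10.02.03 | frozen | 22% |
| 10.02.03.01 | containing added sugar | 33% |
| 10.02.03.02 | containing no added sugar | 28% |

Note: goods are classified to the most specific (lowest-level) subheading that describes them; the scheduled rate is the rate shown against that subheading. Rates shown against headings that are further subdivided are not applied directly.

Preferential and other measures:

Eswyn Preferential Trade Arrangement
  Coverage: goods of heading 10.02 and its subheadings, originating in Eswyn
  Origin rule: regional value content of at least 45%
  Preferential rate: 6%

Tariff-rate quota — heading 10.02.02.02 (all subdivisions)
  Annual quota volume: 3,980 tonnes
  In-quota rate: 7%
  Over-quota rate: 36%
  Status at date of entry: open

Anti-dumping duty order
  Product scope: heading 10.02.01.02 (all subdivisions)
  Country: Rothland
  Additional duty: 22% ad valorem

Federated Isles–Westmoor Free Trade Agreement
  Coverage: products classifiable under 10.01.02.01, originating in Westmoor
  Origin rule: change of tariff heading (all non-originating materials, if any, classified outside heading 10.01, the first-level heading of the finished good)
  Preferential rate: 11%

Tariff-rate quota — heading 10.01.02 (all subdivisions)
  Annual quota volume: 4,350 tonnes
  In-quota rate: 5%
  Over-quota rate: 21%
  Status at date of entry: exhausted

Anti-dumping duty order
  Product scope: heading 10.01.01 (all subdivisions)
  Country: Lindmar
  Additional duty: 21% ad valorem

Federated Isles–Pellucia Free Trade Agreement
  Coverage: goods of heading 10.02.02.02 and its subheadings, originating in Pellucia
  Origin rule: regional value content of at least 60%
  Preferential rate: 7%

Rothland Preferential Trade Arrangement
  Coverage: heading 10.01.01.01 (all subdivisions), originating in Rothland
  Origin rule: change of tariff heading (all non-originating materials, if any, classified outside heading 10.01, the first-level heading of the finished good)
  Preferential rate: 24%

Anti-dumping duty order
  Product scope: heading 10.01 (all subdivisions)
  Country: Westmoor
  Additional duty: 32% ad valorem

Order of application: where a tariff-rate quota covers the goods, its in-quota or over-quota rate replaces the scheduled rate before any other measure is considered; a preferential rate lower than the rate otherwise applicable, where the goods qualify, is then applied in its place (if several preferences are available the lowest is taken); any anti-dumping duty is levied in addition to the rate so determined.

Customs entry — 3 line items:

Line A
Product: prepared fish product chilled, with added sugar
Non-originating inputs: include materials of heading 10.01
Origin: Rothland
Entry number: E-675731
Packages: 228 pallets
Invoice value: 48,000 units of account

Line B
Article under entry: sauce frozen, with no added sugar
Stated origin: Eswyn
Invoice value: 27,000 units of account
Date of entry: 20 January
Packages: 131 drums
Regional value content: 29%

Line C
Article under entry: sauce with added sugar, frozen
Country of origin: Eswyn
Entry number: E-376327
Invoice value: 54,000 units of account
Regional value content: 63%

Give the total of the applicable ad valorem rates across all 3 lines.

Line A: prepared fish product → 10.01; chilled → 10.01.02; with added sugar → 10.01.02.01. Scheduled 21%. quota on 10.01.02 exhausted → over-quota 21%; Rothland agreement on 10.01.01.01: 10.01.02.01 not covered. → 21%.
Line B: sauce → 10.02; frozen → 10.02.03; with no added sugar → 10.02.03.02. Scheduled 28%. Eswyn agreement on 10.02: RVC < 45%. → 28%.
Line C: sauce → 10.02; frozen → 10.02.03; with added sugar → 10.02.03.01. Scheduled 33%. Eswyn agreement on 10.02: RVC ≥ 45% → 6% available; preferential 6%. → 6%.
Sum: 21% + 28% + 6% = 55%.

55%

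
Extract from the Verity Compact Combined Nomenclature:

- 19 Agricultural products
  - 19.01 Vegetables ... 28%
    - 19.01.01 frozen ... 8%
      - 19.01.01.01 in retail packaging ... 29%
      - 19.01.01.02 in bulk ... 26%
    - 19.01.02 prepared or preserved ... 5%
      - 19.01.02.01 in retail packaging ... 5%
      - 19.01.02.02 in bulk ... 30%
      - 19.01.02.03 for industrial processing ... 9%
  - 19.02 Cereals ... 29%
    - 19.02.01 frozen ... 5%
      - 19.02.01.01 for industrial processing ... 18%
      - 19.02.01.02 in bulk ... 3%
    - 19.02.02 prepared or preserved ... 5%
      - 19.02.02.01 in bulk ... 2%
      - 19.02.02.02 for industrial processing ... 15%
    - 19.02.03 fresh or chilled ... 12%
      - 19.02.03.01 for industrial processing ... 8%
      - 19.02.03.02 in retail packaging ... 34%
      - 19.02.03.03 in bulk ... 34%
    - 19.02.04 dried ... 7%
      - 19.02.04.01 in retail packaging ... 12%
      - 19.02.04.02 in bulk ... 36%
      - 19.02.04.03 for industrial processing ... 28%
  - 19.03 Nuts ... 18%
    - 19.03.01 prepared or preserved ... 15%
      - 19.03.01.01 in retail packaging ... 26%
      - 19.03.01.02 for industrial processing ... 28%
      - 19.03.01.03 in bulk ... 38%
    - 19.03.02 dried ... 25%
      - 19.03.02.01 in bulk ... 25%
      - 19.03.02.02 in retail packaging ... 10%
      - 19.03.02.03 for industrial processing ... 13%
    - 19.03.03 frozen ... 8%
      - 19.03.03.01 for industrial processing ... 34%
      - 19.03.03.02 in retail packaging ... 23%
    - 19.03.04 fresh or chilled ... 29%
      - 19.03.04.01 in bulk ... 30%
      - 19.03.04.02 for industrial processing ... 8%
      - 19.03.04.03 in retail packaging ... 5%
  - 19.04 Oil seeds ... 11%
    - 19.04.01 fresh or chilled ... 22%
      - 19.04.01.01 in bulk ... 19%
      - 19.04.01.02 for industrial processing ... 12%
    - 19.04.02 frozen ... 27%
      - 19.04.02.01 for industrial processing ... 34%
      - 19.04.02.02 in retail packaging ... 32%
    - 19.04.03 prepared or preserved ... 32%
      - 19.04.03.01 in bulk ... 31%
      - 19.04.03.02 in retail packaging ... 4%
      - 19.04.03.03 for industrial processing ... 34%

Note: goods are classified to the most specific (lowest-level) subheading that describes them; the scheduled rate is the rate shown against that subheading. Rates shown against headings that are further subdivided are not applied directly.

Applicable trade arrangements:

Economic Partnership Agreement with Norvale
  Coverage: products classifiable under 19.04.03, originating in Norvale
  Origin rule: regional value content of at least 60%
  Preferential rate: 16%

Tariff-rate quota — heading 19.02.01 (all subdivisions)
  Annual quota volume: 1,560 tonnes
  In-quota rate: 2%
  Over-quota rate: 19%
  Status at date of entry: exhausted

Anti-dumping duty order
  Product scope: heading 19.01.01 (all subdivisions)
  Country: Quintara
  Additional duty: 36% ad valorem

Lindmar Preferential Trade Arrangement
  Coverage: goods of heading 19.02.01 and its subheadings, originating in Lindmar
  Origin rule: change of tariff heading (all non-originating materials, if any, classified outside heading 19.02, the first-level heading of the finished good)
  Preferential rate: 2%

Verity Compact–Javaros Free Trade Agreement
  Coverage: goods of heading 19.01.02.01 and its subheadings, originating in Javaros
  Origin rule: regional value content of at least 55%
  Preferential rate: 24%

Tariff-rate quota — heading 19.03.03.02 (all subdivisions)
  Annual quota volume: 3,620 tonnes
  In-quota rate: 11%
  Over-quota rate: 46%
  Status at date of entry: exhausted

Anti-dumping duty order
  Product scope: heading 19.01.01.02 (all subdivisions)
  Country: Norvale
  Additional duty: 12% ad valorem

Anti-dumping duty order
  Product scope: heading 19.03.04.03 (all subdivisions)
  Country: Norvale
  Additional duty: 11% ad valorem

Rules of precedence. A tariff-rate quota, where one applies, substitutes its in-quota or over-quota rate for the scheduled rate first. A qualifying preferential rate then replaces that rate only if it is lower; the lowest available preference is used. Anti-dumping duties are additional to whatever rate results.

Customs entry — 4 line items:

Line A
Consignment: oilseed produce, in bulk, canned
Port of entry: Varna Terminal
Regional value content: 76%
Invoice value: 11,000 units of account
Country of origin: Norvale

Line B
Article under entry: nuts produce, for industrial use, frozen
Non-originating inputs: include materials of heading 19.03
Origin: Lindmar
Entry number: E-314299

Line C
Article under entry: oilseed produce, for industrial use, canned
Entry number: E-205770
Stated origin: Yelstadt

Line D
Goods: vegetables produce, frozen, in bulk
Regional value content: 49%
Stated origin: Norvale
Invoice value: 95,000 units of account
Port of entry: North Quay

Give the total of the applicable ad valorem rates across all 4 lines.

Line A: oilseed → 19.04; canned → 19.04.03; in bulk → 19.04.03.01. Scheduled 31%. Norvale agreement on 19.04.03: RVC ≥ 60% → 16% available; preferential 16%. → 16%.
Line B: nuts → 19.03; frozen → 19.03.03; for industrial use → 19.03.03.01. Scheduled 34%. Lindmar agreement on 19.02.01: 19.03.03.01 not covered. → 34%.
Line C: oilseed → 19.04; canned → 19.04.03; for industrial use → 19.04.03.03. Scheduled 34%. No special measure applies. → 34%.
Line D: vegetables → 19.01; frozen → 19.01.01; in bulk → 19.01.01.02. Scheduled 26%. Norvale agreement on 19.04.03: 19.01.01.02 not covered; anti-dumping (Norvale, 19.01.01.02): +12%; total 26% + 12% = 38%. → 38%.
Sum: 16% + 34% + 34% + 38% = 122%.

122%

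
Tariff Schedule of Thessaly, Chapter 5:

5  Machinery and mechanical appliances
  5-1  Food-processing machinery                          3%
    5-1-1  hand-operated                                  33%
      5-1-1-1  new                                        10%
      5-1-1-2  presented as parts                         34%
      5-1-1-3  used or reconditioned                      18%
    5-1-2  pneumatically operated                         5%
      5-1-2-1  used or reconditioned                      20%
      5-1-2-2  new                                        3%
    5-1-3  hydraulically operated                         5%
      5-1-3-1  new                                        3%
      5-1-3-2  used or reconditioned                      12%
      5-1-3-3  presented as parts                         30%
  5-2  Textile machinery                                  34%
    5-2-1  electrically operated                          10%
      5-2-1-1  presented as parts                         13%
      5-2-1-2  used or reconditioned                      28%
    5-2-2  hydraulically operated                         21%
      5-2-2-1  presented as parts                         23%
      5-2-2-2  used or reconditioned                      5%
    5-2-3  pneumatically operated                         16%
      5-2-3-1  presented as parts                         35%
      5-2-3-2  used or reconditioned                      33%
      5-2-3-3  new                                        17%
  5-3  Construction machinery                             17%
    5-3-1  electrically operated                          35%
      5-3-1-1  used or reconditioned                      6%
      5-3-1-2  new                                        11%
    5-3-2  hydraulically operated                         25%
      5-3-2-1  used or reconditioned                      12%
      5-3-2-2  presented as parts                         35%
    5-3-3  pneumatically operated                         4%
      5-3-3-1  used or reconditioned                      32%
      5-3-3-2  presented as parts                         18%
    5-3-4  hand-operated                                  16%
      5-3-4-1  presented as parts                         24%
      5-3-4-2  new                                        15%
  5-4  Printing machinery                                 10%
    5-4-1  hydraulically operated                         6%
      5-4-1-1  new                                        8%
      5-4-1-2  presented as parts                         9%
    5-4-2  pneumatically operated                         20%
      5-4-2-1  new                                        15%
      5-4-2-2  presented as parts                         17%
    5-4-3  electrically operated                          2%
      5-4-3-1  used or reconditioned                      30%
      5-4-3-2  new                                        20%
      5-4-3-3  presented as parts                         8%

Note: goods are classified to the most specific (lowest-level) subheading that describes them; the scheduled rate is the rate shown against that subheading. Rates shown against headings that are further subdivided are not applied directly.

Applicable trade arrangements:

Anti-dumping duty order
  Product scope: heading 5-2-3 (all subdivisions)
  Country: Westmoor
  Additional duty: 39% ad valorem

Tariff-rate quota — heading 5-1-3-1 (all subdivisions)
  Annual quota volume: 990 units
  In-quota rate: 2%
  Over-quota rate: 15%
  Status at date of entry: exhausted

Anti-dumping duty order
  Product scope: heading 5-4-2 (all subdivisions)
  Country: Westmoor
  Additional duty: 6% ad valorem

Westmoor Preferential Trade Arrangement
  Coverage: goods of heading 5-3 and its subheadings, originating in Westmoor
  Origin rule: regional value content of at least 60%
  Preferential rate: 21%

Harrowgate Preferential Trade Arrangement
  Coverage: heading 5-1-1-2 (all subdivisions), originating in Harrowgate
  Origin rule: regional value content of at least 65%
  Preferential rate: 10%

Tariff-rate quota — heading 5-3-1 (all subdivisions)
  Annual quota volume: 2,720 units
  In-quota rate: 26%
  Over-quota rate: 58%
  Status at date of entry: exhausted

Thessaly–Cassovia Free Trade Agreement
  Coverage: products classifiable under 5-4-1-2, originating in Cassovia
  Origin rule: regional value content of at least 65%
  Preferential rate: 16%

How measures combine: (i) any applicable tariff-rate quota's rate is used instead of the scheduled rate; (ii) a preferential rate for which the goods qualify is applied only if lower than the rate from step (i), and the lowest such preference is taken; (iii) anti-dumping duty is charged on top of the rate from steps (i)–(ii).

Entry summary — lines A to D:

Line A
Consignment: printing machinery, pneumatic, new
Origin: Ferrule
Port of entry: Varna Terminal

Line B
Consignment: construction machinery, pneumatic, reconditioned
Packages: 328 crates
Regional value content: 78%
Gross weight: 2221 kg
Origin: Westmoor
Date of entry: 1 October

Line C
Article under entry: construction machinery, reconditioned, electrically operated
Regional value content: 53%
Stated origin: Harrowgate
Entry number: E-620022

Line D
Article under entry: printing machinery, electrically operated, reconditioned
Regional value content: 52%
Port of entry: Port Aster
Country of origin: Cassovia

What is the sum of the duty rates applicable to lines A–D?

Line A: printing → 5-4; pneumatic → 5-4-2; new → 5-4-2-1. Scheduled 15%. No special measure applies. → 15%.
Line B: construction → 5-3; pneumatic → 5-3-3; reconditioned → 5-3-3-1. Scheduled 32%. Westmoor agreement on 5-3: RVC ≥ 60% → 21% available; preferential 21%. → 21%.
Line C: construction → 5-3; electrically operated → 5-3-1; reconditioned → 5-3-1-1. Scheduled 6%. quota on 5-3-1 exhausted → over-quota 58%; Harrowgate agreement on 5-1-1-2: 5-3-1-1 not covered. → 58%.
Line D: printing → 5-4; electrically operated → 5-4-3; reconditioned → 5-4-3-1. Scheduled 30%. Cassovia agreement on 5-4-1-2: 5-4-3-1 not covered. → 30%.
Sum: 15% + 21% + 58% + 30% = 124%.

124%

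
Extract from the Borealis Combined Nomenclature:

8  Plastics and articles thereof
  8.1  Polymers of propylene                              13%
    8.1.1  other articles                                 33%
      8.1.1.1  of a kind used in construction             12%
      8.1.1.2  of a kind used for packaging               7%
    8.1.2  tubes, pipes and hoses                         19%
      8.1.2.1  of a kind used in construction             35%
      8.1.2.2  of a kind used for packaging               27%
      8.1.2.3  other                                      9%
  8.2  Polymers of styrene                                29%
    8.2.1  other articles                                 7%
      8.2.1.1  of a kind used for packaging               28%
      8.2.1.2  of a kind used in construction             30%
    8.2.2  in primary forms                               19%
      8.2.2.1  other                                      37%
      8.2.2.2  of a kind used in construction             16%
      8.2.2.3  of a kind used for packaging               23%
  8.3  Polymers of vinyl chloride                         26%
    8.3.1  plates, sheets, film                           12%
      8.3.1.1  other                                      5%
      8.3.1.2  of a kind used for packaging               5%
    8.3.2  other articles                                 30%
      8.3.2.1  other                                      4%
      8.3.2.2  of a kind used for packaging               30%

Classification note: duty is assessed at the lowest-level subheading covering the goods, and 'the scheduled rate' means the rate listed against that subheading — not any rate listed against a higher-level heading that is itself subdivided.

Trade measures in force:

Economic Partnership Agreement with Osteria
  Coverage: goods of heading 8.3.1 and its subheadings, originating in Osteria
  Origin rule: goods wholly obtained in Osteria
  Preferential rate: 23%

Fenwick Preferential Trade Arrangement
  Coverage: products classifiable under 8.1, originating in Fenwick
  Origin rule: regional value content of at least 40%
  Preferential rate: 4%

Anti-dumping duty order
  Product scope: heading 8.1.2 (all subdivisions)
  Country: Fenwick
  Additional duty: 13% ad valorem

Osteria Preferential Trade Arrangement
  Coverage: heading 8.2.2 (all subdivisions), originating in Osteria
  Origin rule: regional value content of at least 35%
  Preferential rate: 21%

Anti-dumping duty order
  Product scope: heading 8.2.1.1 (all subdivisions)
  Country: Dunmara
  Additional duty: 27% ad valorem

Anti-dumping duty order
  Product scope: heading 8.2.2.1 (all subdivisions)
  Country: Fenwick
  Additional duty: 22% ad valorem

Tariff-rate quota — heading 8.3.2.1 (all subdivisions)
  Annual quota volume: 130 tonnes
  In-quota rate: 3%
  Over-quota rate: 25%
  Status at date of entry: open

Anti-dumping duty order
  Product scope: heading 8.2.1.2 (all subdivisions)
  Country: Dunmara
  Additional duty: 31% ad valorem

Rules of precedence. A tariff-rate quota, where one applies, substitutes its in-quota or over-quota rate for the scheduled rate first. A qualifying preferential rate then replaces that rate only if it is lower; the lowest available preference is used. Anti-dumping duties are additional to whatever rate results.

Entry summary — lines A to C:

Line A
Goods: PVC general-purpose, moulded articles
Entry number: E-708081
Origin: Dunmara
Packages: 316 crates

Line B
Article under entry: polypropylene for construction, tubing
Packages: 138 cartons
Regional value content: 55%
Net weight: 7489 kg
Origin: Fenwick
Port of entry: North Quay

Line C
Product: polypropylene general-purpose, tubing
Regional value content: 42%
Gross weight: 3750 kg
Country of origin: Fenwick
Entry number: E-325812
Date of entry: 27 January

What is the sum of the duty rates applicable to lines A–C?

37%

Line A: PVC → 8.3; moulded articles → 8.3.2; general-purpose → 8.3.2.1. Scheduled 4%. quota on 8.3.2.1 open → in-quota 3%. → 3%.
Line B: polypropylene → 8.1; tubing → 8.1.2; for construction → 8.1.2.1. Scheduled 35%. Fenwick agreement on 8.1: RVC ≥ 40% → 4% available; preferential 4%; anti-dumping (Fenwick, 8.1.2): +13%; total 4% + 13% = 17%. → 17%.
Line C: polypropylene → 8.1; tubing → 8.1.2; general-purpose → 8.1.2.3. Scheduled 9%. Fenwick agreement on 8.1: RVC ≥ 40% → 4% available; preferential 4%; anti-dumping (Fenwick, 8.1.2): +13%; total 4% + 13% = 17%. → 17%.
Sum: 3% + 17% + 17% = 37%.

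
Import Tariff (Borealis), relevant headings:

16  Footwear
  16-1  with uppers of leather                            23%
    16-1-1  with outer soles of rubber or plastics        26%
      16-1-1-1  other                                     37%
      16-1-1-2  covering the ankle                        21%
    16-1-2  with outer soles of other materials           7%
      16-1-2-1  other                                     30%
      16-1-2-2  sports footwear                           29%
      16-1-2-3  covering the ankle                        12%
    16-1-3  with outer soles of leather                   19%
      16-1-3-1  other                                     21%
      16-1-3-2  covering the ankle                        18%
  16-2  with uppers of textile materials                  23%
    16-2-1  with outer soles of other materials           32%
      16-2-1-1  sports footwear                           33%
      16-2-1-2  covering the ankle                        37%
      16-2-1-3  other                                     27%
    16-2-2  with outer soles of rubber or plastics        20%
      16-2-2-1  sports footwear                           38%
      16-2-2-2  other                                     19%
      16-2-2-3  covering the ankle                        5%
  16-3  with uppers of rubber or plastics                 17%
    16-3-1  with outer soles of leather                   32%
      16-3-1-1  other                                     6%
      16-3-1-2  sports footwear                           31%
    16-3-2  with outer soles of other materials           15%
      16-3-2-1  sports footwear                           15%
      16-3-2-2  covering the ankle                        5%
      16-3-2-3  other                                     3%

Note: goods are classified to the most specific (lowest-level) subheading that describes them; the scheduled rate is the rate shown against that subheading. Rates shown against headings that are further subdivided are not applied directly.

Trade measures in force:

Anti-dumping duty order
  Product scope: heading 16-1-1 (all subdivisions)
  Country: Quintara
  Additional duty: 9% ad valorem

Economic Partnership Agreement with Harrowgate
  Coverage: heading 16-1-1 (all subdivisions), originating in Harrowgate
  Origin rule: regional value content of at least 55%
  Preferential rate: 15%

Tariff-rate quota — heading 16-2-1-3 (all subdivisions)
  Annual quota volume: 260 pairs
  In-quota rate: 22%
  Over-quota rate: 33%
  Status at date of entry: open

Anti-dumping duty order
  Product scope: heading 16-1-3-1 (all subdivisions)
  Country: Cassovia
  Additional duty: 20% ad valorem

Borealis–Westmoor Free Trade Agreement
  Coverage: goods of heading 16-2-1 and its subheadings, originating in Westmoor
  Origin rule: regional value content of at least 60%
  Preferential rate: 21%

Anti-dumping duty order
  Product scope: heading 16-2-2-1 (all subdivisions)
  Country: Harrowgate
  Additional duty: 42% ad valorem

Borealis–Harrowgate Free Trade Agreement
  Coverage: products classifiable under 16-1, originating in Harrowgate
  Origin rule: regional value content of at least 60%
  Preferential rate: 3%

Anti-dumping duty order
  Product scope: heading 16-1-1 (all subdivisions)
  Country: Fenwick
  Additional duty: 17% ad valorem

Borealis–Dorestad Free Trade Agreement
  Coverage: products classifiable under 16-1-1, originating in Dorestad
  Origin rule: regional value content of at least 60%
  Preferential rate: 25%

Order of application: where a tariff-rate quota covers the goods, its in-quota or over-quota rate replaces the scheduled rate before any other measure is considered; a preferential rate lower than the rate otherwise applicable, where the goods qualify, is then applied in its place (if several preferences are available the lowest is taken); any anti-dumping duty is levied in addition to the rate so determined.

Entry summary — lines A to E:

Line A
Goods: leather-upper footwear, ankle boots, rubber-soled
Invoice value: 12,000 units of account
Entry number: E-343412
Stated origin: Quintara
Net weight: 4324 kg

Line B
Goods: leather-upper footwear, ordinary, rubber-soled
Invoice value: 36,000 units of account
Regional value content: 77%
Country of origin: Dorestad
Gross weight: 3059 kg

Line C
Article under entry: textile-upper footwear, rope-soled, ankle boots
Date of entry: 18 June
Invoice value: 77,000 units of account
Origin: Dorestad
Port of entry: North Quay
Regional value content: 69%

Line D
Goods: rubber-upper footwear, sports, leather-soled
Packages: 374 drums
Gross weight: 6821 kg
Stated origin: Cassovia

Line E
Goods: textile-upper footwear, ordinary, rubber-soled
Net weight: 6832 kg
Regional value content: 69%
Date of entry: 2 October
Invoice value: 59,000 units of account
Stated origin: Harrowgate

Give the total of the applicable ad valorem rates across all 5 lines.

142%

Line A: leather-upper → 16-1; rubber-soled → 16-1-1; ankle boots → 16-1-1-2. Scheduled 21%. anti-dumping (Quintara, 16-1-1): +9%; total 21% + 9% = 30%. → 30%.
Line B: leather-upper → 16-1; rubber-soled → 16-1-1; ordinary → 16-1-1-1. Scheduled 37%. Dorestad agreement on 16-1-1: RVC ≥ 60% → 25% available; preferential 25%. → 25%.
Line C: textile-upper → 16-2; rope-soled → 16-2-1; ankle boots → 16-2-1-2. Scheduled 37%. Dorestad agreement on 16-1-1: 16-2-1-2 not covered. → 37%.
Line D: rubber-upper → 16-3; leather-soled → 16-3-1; sports → 16-3-1-2. Scheduled 31%. No special measure applies. → 31%.
Line E: textile-upper → 16-2; rubber-soled → 16-2-2; ordinary → 16-2-2-2. Scheduled 19%. Harrowgate agreement on 16-1-1: 16-2-2-2 not covered; Harrowgate agreement on 16-1: 16-2-2-2 not covered. → 19%.
Sum: 30% + 25% + 37% + 31% + 19% = 142%.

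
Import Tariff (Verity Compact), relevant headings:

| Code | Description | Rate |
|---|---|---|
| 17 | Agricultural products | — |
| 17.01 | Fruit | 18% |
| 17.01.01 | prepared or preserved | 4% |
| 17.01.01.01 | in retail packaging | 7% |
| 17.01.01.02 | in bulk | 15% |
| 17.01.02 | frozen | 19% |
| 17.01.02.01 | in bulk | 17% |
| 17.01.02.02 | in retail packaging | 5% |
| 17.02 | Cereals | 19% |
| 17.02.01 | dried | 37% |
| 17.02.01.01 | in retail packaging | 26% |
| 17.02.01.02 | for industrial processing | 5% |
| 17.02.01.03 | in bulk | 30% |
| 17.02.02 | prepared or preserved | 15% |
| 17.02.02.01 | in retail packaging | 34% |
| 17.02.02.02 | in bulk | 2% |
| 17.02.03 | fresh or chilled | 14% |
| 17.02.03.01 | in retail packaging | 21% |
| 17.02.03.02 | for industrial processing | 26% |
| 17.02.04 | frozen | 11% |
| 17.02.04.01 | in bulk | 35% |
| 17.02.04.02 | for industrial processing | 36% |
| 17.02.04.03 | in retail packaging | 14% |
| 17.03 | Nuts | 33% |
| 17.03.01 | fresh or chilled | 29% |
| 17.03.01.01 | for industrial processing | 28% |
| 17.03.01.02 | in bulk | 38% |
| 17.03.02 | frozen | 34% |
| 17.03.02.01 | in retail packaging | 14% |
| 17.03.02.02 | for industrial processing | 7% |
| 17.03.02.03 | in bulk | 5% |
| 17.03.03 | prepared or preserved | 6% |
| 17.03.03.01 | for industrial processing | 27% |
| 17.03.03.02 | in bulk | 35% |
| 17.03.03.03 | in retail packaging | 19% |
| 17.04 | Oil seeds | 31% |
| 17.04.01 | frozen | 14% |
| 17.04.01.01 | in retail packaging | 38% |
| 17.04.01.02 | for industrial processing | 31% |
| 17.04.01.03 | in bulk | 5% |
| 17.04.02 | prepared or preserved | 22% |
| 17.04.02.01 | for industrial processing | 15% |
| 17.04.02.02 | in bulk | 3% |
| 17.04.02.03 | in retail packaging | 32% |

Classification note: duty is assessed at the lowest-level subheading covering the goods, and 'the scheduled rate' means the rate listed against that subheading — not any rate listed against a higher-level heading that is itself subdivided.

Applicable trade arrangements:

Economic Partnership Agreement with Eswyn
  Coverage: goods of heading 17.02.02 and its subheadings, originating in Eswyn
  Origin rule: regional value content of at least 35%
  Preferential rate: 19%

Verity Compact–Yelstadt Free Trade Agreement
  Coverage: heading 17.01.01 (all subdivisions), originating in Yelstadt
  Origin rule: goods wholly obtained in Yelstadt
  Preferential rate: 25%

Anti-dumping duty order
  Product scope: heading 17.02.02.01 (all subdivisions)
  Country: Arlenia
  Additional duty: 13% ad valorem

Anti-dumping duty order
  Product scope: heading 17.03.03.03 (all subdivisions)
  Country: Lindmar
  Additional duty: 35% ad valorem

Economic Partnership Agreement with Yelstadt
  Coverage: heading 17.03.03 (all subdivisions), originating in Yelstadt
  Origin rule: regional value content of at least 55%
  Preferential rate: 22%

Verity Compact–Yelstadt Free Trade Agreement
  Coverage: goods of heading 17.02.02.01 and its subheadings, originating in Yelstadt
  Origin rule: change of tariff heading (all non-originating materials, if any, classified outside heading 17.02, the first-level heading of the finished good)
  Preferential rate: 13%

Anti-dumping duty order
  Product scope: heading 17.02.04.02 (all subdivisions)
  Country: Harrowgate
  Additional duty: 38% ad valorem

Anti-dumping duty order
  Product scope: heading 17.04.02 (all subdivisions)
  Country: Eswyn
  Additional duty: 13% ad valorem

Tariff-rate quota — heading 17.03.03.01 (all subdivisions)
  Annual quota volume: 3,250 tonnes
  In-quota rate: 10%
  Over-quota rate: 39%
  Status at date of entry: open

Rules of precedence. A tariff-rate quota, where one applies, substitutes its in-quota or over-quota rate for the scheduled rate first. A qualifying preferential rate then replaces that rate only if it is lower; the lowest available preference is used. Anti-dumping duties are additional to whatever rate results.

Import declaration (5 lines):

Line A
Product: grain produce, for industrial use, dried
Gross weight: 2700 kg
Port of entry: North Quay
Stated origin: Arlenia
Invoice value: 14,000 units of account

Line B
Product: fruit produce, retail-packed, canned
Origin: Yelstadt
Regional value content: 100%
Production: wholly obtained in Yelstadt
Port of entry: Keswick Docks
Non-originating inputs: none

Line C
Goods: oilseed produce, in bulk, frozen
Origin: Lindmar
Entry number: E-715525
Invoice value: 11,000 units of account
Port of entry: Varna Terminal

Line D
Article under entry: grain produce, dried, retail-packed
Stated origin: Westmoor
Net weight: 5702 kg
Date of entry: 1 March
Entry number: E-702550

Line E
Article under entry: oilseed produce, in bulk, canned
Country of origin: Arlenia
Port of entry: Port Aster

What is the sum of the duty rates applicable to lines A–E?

Line A: grain → 17.02; dried → 17.02.01; for industrial use → 17.02.01.02. Scheduled 5%. No special measure applies. → 5%.
Line B: fruit → 17.01; canned → 17.01.01; retail-packed → 17.01.01.01. Scheduled 7%. Yelstadt agreement on 17.01.01: wholly obtained → 25% available; Yelstadt agreement on 17.03.03: 17.01.01.01 not covered; Yelstadt agreement on 17.02.02.01: 17.01.01.01 not covered; preference 25% not lower than 7% → no reduction. → 7%.
Line C: oilseed → 17.04; frozen → 17.04.01; in bulk → 17.04.01.03. Scheduled 5%. No special measure applies. → 5%.
Line D: grain → 17.02; dried → 17.02.01; retail-packed → 17.02.01.01. Scheduled 26%. No special measure applies. → 26%.
Line E: oilseed → 17.04; canned → 17.04.02; in bulk → 17.04.02.02. Scheduled 3%. No special measure applies. → 3%.
Sum: 5% + 7% + 5% + 26% + 3% = 46%.

46%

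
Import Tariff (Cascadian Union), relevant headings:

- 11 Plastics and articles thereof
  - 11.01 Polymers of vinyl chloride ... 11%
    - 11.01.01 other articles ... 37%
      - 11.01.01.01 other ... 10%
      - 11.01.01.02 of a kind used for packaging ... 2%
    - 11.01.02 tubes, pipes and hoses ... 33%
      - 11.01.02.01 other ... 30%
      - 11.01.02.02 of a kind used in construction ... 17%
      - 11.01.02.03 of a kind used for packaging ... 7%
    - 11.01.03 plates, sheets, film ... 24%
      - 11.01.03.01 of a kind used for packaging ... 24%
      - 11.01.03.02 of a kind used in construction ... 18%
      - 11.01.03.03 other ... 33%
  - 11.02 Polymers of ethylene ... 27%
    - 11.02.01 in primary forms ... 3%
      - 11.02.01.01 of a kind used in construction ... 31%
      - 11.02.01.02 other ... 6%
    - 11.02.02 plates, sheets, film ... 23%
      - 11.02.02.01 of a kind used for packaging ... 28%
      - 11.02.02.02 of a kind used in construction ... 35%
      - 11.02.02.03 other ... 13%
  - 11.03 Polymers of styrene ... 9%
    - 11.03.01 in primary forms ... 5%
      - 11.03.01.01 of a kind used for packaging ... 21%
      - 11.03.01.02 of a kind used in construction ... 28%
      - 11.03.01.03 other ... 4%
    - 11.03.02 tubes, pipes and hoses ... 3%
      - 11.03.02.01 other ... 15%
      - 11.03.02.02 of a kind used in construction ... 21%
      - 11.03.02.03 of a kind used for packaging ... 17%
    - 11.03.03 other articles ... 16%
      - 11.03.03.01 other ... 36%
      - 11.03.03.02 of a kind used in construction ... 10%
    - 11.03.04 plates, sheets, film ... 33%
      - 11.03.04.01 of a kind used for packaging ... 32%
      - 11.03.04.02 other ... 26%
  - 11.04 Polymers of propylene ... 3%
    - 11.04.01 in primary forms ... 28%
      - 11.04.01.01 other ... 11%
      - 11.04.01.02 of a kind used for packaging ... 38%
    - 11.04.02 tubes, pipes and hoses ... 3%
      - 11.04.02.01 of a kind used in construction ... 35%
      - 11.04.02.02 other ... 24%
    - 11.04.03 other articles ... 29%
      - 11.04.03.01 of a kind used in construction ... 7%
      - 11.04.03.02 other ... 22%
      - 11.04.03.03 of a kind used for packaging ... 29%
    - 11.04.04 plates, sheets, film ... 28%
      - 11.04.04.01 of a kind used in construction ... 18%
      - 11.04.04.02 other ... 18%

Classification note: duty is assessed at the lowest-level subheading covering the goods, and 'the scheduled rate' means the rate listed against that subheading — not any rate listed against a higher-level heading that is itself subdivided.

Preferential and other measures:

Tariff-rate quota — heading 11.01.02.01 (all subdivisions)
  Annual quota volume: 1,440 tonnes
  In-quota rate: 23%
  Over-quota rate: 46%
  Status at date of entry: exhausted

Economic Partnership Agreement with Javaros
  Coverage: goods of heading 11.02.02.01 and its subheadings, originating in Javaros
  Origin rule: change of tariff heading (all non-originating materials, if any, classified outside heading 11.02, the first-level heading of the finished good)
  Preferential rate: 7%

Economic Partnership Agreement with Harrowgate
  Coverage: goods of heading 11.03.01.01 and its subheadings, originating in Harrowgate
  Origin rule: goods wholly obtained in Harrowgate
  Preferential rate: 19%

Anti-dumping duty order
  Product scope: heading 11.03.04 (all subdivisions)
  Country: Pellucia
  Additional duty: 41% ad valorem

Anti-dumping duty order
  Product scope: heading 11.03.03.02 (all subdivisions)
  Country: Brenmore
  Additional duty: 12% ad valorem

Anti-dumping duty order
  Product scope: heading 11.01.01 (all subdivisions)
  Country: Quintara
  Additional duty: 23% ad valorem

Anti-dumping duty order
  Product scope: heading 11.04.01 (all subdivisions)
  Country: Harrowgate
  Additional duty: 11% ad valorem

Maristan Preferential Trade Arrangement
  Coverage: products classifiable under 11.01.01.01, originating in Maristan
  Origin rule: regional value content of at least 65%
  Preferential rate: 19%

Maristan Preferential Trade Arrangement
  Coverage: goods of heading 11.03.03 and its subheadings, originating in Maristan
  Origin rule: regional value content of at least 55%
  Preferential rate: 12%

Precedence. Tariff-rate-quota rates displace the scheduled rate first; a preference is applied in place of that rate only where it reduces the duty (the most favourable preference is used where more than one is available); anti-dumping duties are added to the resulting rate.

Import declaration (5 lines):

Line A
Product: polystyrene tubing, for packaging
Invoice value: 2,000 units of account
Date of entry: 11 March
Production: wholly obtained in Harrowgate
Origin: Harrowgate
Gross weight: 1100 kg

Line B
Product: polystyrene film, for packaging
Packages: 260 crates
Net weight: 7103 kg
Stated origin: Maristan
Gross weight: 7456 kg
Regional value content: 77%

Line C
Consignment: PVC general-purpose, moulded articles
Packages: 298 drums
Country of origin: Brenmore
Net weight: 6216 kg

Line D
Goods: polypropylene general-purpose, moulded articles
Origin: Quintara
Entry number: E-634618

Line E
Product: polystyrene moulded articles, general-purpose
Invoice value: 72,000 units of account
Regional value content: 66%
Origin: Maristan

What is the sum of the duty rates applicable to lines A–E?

93%

Line A: polystyrene → 11.03; tubing → 11.03.02; for packaging → 11.03.02.03. Scheduled 17%. Harrowgate agreement on 11.03.01.01: 11.03.02.03 not covered. → 17%.
Line B: polystyrene → 11.03; film → 11.03.04; for packaging → 11.03.04.01. Scheduled 32%. Maristan agreement on 11.01.01.01: 11.03.04.01 not covered; Maristan agreement on 11.03.03: 11.03.04.01 not covered. → 32%.
Line C: PVC → 11.01; moulded articles → 11.01.01; general-purpose → 11.01.01.01. Scheduled 10%. No special measure applies. → 10%.
Line D: polypropylene → 11.04; moulded articles → 11.04.03; general-purpose → 11.04.03.02. Scheduled 22%. No special measure applies. → 22%.
Line E: polystyrene → 11.03; moulded articles → 11.03.03; general-purpose → 11.03.03.01. Scheduled 36%. Maristan agreement on 11.01.01.01: 11.03.03.01 not covered; Maristan agreement on 11.03.03: RVC ≥ 55% → 12% available; preferential 12%. → 12%.
Sum: 17% + 32% + 10% + 22% + 12% = 93%.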